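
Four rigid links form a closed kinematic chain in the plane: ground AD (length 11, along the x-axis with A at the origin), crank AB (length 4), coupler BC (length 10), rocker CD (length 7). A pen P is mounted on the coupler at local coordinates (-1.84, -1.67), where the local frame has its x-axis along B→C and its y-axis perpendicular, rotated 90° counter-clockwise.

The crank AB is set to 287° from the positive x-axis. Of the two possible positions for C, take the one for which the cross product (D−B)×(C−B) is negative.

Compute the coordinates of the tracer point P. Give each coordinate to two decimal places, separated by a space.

-1.10 -4.83

A=(0,0), D=(11.00,0)
B = A + 4.00·(cos287°, sin287°) = (1.1695, -3.8252)
|BD| = 10.5485
circle(B,10.00) ∩ circle(D,7.00): a=7.6917, h=6.3905
  candidates: C₊=(6.0202,4.9195) cross=67.410; C₋=(10.6550,-6.9915) cross=-67.410
  mode - wants cross < 0 → take C=(10.6550,-6.9915) (cross=-67.410)
ex = (C−B)/|BC| = (0.9486,-0.3166); ey = (0.3166,0.9486)
P = B + -1.84·ex + -1.67·ey = (-1.1046,-4.8267)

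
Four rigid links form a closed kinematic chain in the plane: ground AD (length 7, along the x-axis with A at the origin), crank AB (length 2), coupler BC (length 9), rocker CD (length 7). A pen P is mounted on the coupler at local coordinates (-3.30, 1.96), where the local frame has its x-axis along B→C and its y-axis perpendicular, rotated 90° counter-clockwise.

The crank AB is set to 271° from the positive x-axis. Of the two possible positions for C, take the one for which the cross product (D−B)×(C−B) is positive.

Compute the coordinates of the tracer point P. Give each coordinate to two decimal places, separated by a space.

-3.11 -4.20

A=(0,0), D=(7.00,0)
B = A + 2.00·(cos271°, sin271°) = (0.0349, -1.9997)
|BD| = 7.2465
circle(B,9.00) ∩ circle(D,7.00): a=5.8312, h=6.8554
  candidates: C₊=(3.7479,6.1987) cross=49.678; C₋=(7.5315,-6.9798) cross=-49.678
  mode + wants cross > 0 → take C=(3.7479,6.1987) (cross=49.678)
ex = (C−B)/|BC| = (0.4126,0.9109); ey = (-0.9109,0.4126)
P = B + -3.30·ex + 1.96·ey = (-3.1120,-4.1972)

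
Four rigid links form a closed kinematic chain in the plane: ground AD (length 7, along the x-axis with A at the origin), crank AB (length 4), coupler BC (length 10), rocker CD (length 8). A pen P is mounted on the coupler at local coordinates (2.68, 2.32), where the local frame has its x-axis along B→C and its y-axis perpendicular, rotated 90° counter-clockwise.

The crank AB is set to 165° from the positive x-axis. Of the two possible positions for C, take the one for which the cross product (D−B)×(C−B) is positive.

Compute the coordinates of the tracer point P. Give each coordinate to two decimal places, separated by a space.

-3.26 4.53

A=(0,0), D=(7.00,0)
B = A + 4.00·(cos165°, sin165°) = (-3.8637, 1.0353)
|BD| = 10.9129
circle(B,10.00) ∩ circle(D,8.00): a=7.1059, h=7.0361
  candidates: C₊=(3.8776,7.3655) cross=76.784; C₋=(2.5426,-6.6432) cross=-76.784
  mode + wants cross > 0 → take C=(3.8776,7.3655) (cross=76.784)
ex = (C−B)/|BC| = (0.7741,0.6330); ey = (-0.6330,0.7741)
P = B + 2.68·ex + 2.32·ey = (-3.2576,4.5278)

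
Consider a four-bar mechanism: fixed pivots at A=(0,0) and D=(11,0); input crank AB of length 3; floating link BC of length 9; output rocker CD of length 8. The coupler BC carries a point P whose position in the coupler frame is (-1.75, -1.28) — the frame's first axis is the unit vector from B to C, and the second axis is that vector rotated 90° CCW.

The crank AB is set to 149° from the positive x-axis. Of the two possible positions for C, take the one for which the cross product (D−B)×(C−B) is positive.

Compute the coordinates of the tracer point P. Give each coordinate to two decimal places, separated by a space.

-3.53 -0.40

A=(0,0), D=(11.00,0)
B = A + 3.00·(cos149°, sin149°) = (-2.5715, 1.5451)
|BD| = 13.6592
circle(B,9.00) ∩ circle(D,8.00): a=7.4519, h=5.0467
  candidates: C₊=(5.4034,5.7165) cross=68.934; C₋=(4.2617,-4.3122) cross=-68.934
  mode + wants cross > 0 → take C=(5.4034,5.7165) (cross=68.934)
ex = (C−B)/|BC| = (0.8861,0.4635); ey = (-0.4635,0.8861)
P = B + -1.75·ex + -1.28·ey = (-3.5289,-0.4002)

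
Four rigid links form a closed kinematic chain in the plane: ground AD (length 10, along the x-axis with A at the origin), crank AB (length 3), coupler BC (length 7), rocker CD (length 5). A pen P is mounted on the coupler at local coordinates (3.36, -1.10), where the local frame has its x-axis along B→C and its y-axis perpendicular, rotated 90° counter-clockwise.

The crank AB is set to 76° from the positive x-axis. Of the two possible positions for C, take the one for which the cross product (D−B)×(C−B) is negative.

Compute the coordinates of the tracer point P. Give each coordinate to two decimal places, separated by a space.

2.22 -0.29

A=(0,0), D=(10.00,0)
B = A + 3.00·(cos76°, sin76°) = (0.7258, 2.9109)
|BD| = 9.7203
circle(B,7.00) ∩ circle(D,5.00): a=6.0947, h=3.4431
  candidates: C₊=(7.5718,4.3708) cross=33.468; C₋=(5.5097,-2.1993) cross=-33.468
  mode - wants cross < 0 → take C=(5.5097,-2.1993) (cross=-33.468)
ex = (C−B)/|BC| = (0.6834,-0.7300); ey = (0.7300,0.6834)
P = B + 3.36·ex + -1.10·ey = (2.2190,-0.2938)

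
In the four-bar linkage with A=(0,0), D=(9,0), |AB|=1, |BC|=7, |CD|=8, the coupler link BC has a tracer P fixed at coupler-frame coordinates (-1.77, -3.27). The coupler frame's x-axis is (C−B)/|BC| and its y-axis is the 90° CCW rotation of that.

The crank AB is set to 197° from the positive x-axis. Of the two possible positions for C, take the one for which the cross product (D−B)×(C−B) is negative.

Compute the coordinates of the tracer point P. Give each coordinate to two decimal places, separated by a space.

A=(0,0), D=(9.00,0)
B = A + 1.00·(cos197°, sin197°) = (-0.9563, -0.2924)
|BD| = 9.9606
circle(B,7.00) ∩ circle(D,8.00): a=4.2273, h=5.5794
  candidates: C₊=(3.1054,5.4087) cross=55.574; C₋=(3.4330,-5.7453) cross=-55.574
  mode - wants cross < 0 → take C=(3.4330,-5.7453) (cross=-55.574)
ex = (C−B)/|BC| = (0.6270,-0.7790); ey = (0.7790,0.6270)
P = B + -1.77·ex + -3.27·ey = (-4.6135,-0.9640)

-4.61 -0.96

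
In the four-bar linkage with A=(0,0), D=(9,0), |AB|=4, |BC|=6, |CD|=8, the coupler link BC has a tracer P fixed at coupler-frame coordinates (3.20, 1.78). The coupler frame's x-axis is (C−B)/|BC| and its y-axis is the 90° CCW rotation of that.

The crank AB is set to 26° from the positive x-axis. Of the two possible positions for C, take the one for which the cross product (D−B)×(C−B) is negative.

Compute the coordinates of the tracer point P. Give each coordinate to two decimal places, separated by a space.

4.53 -1.79

A=(0,0), D=(9.00,0)
B = A + 4.00·(cos26°, sin26°) = (3.5952, 1.7535)
|BD| = 5.6822
circle(B,6.00) ∩ circle(D,8.00): a=0.3772, h=5.9881
  candidates: C₊=(5.8019,7.3329) cross=34.025; C₋=(2.1061,-4.0588) cross=-34.025
  mode - wants cross < 0 → take C=(2.1061,-4.0588) (cross=-34.025)
ex = (C−B)/|BC| = (-0.2482,-0.9687); ey = (0.9687,-0.2482)
P = B + 3.20·ex + 1.78·ey = (4.5253,-1.7882)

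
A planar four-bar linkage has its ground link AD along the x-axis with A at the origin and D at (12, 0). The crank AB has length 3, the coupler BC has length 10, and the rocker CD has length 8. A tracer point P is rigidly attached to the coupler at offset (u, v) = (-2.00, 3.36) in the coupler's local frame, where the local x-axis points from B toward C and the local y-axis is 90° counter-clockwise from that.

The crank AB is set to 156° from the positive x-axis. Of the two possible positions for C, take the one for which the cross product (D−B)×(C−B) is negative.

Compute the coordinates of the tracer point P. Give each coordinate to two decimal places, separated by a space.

A=(0,0), D=(12.00,0)
B = A + 3.00·(cos156°, sin156°) = (-2.7406, 1.2202)
|BD| = 14.7911
circle(B,10.00) ∩ circle(D,8.00): a=8.6125, h=5.0819
  candidates: C₊=(6.2617,5.5742) cross=75.166; C₋=(5.4233,-4.5548) cross=-75.166
  mode - wants cross < 0 → take C=(5.4233,-4.5548) (cross=-75.166)
ex = (C−B)/|BC| = (0.8164,-0.5775); ey = (0.5775,0.8164)
P = B + -2.00·ex + 3.36·ey = (-2.4330,5.1183)

-2.43 5.12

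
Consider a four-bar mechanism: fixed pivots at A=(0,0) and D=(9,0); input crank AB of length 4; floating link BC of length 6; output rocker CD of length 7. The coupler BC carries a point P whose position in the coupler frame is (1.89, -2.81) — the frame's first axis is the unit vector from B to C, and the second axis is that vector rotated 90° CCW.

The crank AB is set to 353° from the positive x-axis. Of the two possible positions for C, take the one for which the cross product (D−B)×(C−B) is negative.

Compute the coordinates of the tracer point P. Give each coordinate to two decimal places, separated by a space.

1.86 -3.13

A=(0,0), D=(9.00,0)
B = A + 4.00·(cos353°, sin353°) = (3.9702, -0.4875)
|BD| = 5.0534
circle(B,6.00) ∩ circle(D,7.00): a=1.2404, h=5.8704
  candidates: C₊=(4.6385,5.4752) cross=29.665; C₋=(5.7711,-6.2108) cross=-29.665
  mode - wants cross < 0 → take C=(5.7711,-6.2108) (cross=-29.665)
ex = (C−B)/|BC| = (0.3002,-0.9539); ey = (0.9539,0.3002)
P = B + 1.89·ex + -2.81·ey = (1.8570,-3.1338)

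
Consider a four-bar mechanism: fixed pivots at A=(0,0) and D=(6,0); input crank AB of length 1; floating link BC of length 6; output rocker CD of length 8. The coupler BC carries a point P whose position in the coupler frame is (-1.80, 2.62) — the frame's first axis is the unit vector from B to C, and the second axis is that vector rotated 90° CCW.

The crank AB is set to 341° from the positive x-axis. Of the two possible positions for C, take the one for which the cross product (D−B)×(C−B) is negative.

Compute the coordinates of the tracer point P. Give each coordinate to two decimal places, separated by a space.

A=(0,0), D=(6.00,0)
B = A + 1.00·(cos341°, sin341°) = (0.9455, -0.3256)
|BD| = 5.0650
circle(B,6.00) ∩ circle(D,8.00): a=-0.2316, h=5.9955
  candidates: C₊=(0.3290,5.6427) cross=30.367; C₋=(1.0998,-6.3236) cross=-30.367
  mode - wants cross < 0 → take C=(1.0998,-6.3236) (cross=-30.367)
ex = (C−B)/|BC| = (0.0257,-0.9997); ey = (0.9997,0.0257)
P = B + -1.80·ex + 2.62·ey = (3.5184,1.5412)

3.52 1.54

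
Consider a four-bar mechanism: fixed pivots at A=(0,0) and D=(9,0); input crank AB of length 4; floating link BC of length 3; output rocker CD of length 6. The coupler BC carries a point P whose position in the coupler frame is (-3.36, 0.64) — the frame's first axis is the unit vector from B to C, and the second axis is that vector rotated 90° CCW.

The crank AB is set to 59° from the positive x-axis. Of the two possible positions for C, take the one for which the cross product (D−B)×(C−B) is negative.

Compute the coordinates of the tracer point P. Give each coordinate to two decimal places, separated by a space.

A=(0,0), D=(9.00,0)
B = A + 4.00·(cos59°, sin59°) = (2.0602, 3.4287)
|BD| = 7.7406
circle(B,3.00) ∩ circle(D,6.00): a=2.1263, h=2.1164
  candidates: C₊=(4.9039,4.3843) cross=16.382; C₋=(3.0290,0.5894) cross=-16.382
  mode - wants cross < 0 → take C=(3.0290,0.5894) (cross=-16.382)
ex = (C−B)/|BC| = (0.3230,-0.9464); ey = (0.9464,0.3230)
P = B + -3.36·ex + 0.64·ey = (1.5807,6.8153)

1.58 6.82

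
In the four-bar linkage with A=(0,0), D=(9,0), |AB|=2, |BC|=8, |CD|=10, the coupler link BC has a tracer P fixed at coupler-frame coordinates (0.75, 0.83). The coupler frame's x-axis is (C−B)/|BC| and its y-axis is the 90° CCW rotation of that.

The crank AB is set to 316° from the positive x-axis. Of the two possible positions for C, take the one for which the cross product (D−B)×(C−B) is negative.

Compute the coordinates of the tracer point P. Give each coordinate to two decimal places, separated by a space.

2.48 -1.79

A=(0,0), D=(9.00,0)
B = A + 2.00·(cos316°, sin316°) = (1.4387, -1.3893)
|BD| = 7.6879
circle(B,8.00) ∩ circle(D,10.00): a=1.5026, h=7.8576
  candidates: C₊=(1.4966,6.6105) cross=60.409; C₋=(4.3365,-8.8460) cross=-60.409
  mode - wants cross < 0 → take C=(4.3365,-8.8460) (cross=-60.409)
ex = (C−B)/|BC| = (0.3622,-0.9321); ey = (0.9321,0.3622)
P = B + 0.75·ex + 0.83·ey = (2.4840,-1.7877)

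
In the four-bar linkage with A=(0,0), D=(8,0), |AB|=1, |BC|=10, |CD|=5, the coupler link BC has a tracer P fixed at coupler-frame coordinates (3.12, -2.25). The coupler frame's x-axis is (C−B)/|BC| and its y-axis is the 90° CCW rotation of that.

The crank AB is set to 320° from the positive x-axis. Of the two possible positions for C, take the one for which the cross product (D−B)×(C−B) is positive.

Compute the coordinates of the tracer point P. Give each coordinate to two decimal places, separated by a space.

4.61 -0.80

A=(0,0), D=(8.00,0)
B = A + 1.00·(cos320°, sin320°) = (0.7660, -0.6428)
|BD| = 7.2625
circle(B,10.00) ∩ circle(D,5.00): a=8.7948, h=4.7594
  candidates: C₊=(9.1051,4.8764) cross=34.565; C₋=(9.9475,-4.6051) cross=-34.565
  mode + wants cross > 0 → take C=(9.1051,4.8764) (cross=34.565)
ex = (C−B)/|BC| = (0.8339,0.5519); ey = (-0.5519,0.8339)
P = B + 3.12·ex + -2.25·ey = (4.6096,-0.7971)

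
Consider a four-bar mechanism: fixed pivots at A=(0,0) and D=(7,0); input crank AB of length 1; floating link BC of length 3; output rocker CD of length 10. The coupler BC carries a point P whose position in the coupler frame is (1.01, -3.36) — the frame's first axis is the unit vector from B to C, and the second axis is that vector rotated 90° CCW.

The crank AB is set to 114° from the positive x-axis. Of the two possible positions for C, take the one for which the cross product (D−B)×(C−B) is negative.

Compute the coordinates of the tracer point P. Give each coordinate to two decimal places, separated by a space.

-3.00 3.28

A=(0,0), D=(7.00,0)
B = A + 1.00·(cos114°, sin114°) = (-0.4067, 0.9135)
|BD| = 7.4629
circle(B,3.00) ∩ circle(D,10.00): a=-2.3654, h=1.8452
  candidates: C₊=(-2.5285,3.0344) cross=13.770; C₋=(-2.9802,-0.6282) cross=-13.770
  mode - wants cross < 0 → take C=(-2.9802,-0.6282) (cross=-13.770)
ex = (C−B)/|BC| = (-0.8578,-0.5139); ey = (0.5139,-0.8578)
P = B + 1.01·ex + -3.36·ey = (-2.9999,3.2768)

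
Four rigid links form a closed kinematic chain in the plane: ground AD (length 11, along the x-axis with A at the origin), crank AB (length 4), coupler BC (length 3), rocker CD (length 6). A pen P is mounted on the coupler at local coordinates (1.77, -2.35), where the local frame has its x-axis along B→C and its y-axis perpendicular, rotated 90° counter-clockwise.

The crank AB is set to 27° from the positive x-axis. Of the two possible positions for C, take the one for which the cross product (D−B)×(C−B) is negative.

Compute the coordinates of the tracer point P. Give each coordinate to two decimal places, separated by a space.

2.40 -0.89

A=(0,0), D=(11.00,0)
B = A + 4.00·(cos27°, sin27°) = (3.5640, 1.8160)
|BD| = 7.6545
circle(B,3.00) ∩ circle(D,6.00): a=2.0636, h=2.1775
  candidates: C₊=(6.0853,3.4418) cross=16.668; C₋=(5.0521,-0.7890) cross=-16.668
  mode - wants cross < 0 → take C=(5.0521,-0.7890) (cross=-16.668)
ex = (C−B)/|BC| = (0.4960,-0.8683); ey = (0.8683,0.4960)
P = B + 1.77·ex + -2.35·ey = (2.4015,-0.8866)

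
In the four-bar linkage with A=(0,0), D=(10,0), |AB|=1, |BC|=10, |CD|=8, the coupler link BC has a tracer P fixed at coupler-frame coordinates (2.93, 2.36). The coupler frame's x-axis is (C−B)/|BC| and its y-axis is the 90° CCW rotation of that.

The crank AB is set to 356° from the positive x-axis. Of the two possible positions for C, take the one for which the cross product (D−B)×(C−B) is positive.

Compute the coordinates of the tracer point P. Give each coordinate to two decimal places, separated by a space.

1.08 3.69

A=(0,0), D=(10.00,0)
B = A + 1.00·(cos356°, sin356°) = (0.9976, -0.0698)
|BD| = 9.0027
circle(B,10.00) ∩ circle(D,8.00): a=6.5008, h=7.5987
  candidates: C₊=(7.4392,7.5791) cross=68.409; C₋=(7.5570,-7.6179) cross=-68.409
  mode + wants cross > 0 → take C=(7.4392,7.5791) (cross=68.409)
ex = (C−B)/|BC| = (0.6442,0.7649); ey = (-0.7649,0.6442)
P = B + 2.93·ex + 2.36·ey = (1.0798,3.6916)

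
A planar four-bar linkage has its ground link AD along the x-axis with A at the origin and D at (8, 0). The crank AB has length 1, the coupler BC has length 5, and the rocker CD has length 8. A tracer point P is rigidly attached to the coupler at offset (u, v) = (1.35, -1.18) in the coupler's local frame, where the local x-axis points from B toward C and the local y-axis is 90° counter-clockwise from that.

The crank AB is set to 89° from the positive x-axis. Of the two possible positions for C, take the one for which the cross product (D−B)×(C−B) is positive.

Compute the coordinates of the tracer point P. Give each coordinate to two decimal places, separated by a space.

1.67 1.70

A=(0,0), D=(8.00,0)
B = A + 1.00·(cos89°, sin89°) = (0.0175, 0.9998)
|BD| = 8.0449
circle(B,5.00) ∩ circle(D,8.00): a=1.5986, h=4.7376
  candidates: C₊=(2.1924,5.5020) cross=38.113; C₋=(1.0148,-3.8997) cross=-38.113
  mode + wants cross > 0 → take C=(2.1924,5.5020) (cross=38.113)
ex = (C−B)/|BC| = (0.4350,0.9004); ey = (-0.9004,0.4350)
P = B + 1.35·ex + -1.18·ey = (1.6672,1.7021)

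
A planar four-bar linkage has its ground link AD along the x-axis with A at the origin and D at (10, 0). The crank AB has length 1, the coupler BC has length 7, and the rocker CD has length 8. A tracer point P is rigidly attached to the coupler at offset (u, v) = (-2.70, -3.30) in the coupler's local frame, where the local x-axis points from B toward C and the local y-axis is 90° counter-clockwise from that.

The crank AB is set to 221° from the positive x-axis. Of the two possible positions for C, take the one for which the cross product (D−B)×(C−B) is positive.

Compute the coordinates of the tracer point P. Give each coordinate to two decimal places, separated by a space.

A=(0,0), D=(10.00,0)
B = A + 1.00·(cos221°, sin221°) = (-0.7547, -0.6561)
|BD| = 10.7747
circle(B,7.00) ∩ circle(D,8.00): a=4.6913, h=5.1954
  candidates: C₊=(3.6115,4.8153) cross=55.979; C₋=(4.2442,-5.5561) cross=-55.979
  mode + wants cross > 0 → take C=(3.6115,4.8153) (cross=55.979)
ex = (C−B)/|BC| = (0.6237,0.7816); ey = (-0.7816,0.6237)
P = B + -2.70·ex + -3.30·ey = (0.1405,-4.8248)

0.14 -4.82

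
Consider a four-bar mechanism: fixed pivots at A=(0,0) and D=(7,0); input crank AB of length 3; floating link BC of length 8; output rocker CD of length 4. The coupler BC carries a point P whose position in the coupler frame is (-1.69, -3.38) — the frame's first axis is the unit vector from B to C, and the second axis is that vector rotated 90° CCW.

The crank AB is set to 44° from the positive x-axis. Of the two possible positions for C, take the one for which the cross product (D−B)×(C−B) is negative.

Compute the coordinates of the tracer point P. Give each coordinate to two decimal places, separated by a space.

A=(0,0), D=(7.00,0)
B = A + 3.00·(cos44°, sin44°) = (2.1580, 2.0840)
|BD| = 5.2714
circle(B,8.00) ∩ circle(D,4.00): a=7.1886, h=3.5106
  candidates: C₊=(10.1489,2.4667) cross=18.506; C₋=(7.3731,-3.9826) cross=-18.506
  mode - wants cross < 0 → take C=(7.3731,-3.9826) (cross=-18.506)
ex = (C−B)/|BC| = (0.6519,-0.7583); ey = (0.7583,0.6519)
P = B + -1.69·ex + -3.38·ey = (-1.5068,1.1622)

-1.51 1.16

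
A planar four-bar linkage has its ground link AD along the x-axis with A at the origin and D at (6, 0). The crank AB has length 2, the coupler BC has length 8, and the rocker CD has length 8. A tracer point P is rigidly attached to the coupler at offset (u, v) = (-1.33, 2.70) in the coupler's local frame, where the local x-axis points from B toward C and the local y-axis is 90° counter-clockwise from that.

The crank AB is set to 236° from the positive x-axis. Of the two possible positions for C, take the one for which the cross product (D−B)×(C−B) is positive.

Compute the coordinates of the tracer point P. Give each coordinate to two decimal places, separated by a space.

-4.06 -2.29

A=(0,0), D=(6.00,0)
B = A + 2.00·(cos236°, sin236°) = (-1.1184, -1.6581)
|BD| = 7.3089
circle(B,8.00) ∩ circle(D,8.00): a=3.6545, h=7.1165
  candidates: C₊=(0.8264,6.1019) cross=52.014; C₋=(4.0552,-7.7600) cross=-52.014
  mode + wants cross > 0 → take C=(0.8264,6.1019) (cross=52.014)
ex = (C−B)/|BC| = (0.2431,0.9700); ey = (-0.9700,0.2431)
P = B + -1.33·ex + 2.70·ey = (-4.0607,-2.2918)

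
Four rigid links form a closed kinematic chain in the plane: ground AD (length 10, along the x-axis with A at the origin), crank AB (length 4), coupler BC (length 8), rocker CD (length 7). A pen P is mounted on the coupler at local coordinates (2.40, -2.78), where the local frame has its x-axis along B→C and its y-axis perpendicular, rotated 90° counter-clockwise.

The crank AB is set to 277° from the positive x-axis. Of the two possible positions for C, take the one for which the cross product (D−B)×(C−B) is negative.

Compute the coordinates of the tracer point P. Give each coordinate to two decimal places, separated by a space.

1.79 -7.40

A=(0,0), D=(10.00,0)
B = A + 4.00·(cos277°, sin277°) = (0.4875, -3.9702)
|BD| = 10.3078
circle(B,8.00) ∩ circle(D,7.00): a=5.8815, h=5.4229
  candidates: C₊=(3.8265,3.2997) cross=55.898; C₋=(8.0039,-6.7094) cross=-55.898
  mode - wants cross < 0 → take C=(8.0039,-6.7094) (cross=-55.898)
ex = (C−B)/|BC| = (0.9396,-0.3424); ey = (0.3424,0.9396)
P = B + 2.40·ex + -2.78·ey = (1.7905,-7.4039)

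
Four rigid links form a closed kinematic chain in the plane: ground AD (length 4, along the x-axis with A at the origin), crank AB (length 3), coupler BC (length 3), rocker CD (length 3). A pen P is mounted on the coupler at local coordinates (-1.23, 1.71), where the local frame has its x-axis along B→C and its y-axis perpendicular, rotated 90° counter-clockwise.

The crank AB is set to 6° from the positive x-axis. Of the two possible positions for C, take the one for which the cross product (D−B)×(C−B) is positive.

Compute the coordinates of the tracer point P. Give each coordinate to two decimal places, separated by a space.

0.90 0.01

A=(0,0), D=(4.00,0)
B = A + 3.00·(cos6°, sin6°) = (2.9836, 0.3136)
|BD| = 1.0637
circle(B,3.00) ∩ circle(D,3.00): a=0.5319, h=2.9525
  candidates: C₊=(4.3622,2.9781) cross=3.141; C₋=(2.6214,-2.6645) cross=-3.141
  mode + wants cross > 0 → take C=(4.3622,2.9781) (cross=3.141)
ex = (C−B)/|BC| = (0.4595,0.8882); ey = (-0.8882,0.4595)
P = B + -1.23·ex + 1.71·ey = (0.8996,0.0070)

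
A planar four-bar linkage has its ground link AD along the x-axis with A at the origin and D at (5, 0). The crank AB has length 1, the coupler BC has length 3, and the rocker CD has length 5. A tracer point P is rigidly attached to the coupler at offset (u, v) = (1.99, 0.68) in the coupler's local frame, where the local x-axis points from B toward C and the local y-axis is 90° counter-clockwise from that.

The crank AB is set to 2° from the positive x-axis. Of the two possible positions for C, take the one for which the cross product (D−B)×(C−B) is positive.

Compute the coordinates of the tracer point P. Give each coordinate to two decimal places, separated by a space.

A=(0,0), D=(5.00,0)
B = A + 1.00·(cos2°, sin2°) = (0.9994, 0.0349)
|BD| = 4.0008
circle(B,3.00) ∩ circle(D,5.00): a=0.0008, h=3.0000
  candidates: C₊=(1.0263,3.0348) cross=12.002; C₋=(0.9740,-2.9650) cross=-12.002
  mode + wants cross > 0 → take C=(1.0263,3.0348) (cross=12.002)
ex = (C−B)/|BC| = (0.0090,1.0000); ey = (-1.0000,0.0090)
P = B + 1.99·ex + 0.68·ey = (0.3373,2.0309)

0.34 2.03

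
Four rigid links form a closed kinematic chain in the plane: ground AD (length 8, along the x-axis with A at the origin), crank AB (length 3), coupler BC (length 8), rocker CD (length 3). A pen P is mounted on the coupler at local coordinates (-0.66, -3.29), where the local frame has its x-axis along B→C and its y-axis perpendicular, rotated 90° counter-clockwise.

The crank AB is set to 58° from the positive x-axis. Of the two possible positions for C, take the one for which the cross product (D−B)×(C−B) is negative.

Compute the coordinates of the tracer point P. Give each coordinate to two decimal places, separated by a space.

A=(0,0), D=(8.00,0)
B = A + 3.00·(cos58°, sin58°) = (1.5898, 2.5441)
|BD| = 6.8967
circle(B,8.00) ∩ circle(D,3.00): a=7.4358, h=2.9512
  candidates: C₊=(9.5898,2.5441) cross=20.353; C₋=(7.4124,-2.9419) cross=-20.353
  mode - wants cross < 0 → take C=(7.4124,-2.9419) (cross=-20.353)
ex = (C−B)/|BC| = (0.7278,-0.6858); ey = (0.6858,0.7278)
P = B + -0.66·ex + -3.29·ey = (-1.1467,0.6022)

-1.15 0.60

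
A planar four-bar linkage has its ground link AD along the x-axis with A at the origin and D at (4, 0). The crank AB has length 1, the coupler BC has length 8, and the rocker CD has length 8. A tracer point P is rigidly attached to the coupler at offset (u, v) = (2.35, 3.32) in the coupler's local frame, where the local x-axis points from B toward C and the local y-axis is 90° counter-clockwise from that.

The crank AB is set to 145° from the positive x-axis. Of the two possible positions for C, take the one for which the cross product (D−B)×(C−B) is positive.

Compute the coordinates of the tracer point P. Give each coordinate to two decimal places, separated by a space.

A=(0,0), D=(4.00,0)
B = A + 1.00·(cos145°, sin145°) = (-0.8192, 0.5736)
|BD| = 4.8532
circle(B,8.00) ∩ circle(D,8.00): a=2.4266, h=7.6231
  candidates: C₊=(2.4914,7.8565) cross=36.996; C₋=(0.6895,-7.2829) cross=-36.996
  mode + wants cross > 0 → take C=(2.4914,7.8565) (cross=36.996)
ex = (C−B)/|BC| = (0.4138,0.9104); ey = (-0.9104,0.4138)
P = B + 2.35·ex + 3.32·ey = (-2.8691,4.0868)

-2.87 4.09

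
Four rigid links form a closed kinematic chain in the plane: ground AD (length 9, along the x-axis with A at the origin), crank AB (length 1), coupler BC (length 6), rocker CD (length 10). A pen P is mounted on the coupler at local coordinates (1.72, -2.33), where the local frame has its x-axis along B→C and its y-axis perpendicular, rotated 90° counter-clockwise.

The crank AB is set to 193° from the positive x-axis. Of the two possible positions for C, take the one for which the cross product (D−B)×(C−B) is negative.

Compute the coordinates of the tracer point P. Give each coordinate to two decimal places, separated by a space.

-2.64 -2.60

A=(0,0), D=(9.00,0)
B = A + 1.00·(cos193°, sin193°) = (-0.9744, -0.2250)
|BD| = 9.9769
circle(B,6.00) ∩ circle(D,10.00): a=1.7810, h=5.7296
  candidates: C₊=(0.6770,5.5433) cross=57.163; C₋=(0.9354,-5.9129) cross=-57.163
  mode - wants cross < 0 → take C=(0.9354,-5.9129) (cross=-57.163)
ex = (C−B)/|BC| = (0.3183,-0.9480); ey = (0.9480,0.3183)
P = B + 1.72·ex + -2.33·ey = (-2.6357,-2.5971)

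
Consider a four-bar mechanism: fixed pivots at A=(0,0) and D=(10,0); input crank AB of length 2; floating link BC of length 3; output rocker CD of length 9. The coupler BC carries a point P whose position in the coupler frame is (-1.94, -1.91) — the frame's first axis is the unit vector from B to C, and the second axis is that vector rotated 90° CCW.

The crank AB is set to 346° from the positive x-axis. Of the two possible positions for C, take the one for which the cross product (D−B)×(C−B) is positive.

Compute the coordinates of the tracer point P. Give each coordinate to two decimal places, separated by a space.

4.20 -2.00

A=(0,0), D=(10.00,0)
B = A + 2.00·(cos346°, sin346°) = (1.9406, -0.4838)
|BD| = 8.0739
circle(B,3.00) ∩ circle(D,9.00): a=-0.4218, h=2.9702
  candidates: C₊=(1.3415,2.4557) cross=23.981; C₋=(1.6975,-3.4740) cross=-23.981
  mode + wants cross > 0 → take C=(1.3415,2.4557) (cross=23.981)
ex = (C−B)/|BC| = (-0.1997,0.9799); ey = (-0.9799,-0.1997)
P = B + -1.94·ex + -1.91·ey = (4.1995,-2.0034)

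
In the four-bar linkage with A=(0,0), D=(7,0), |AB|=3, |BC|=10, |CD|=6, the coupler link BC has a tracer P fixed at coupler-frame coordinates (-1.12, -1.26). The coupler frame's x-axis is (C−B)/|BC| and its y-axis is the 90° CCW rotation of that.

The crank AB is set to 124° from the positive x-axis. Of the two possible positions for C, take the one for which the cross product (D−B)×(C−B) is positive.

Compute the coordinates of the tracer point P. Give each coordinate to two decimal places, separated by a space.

-2.29 0.92

A=(0,0), D=(7.00,0)
B = A + 3.00·(cos124°, sin124°) = (-1.6776, 2.4871)
|BD| = 9.0270
circle(B,10.00) ∩ circle(D,6.00): a=8.0584, h=5.9213
  candidates: C₊=(7.7004,5.9590) cross=53.451; C₋=(4.4375,-5.4253) cross=-53.451
  mode + wants cross > 0 → take C=(7.7004,5.9590) (cross=53.451)
ex = (C−B)/|BC| = (0.9378,0.3472); ey = (-0.3472,0.9378)
P = B + -1.12·ex + -1.26·ey = (-2.2905,0.9166)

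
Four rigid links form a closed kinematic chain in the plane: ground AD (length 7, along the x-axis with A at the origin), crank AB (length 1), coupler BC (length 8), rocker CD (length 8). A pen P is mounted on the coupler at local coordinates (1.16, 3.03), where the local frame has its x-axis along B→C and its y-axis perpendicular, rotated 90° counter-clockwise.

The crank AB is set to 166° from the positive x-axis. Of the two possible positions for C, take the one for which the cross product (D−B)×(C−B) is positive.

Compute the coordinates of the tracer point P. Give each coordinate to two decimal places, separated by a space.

-2.94 2.82

A=(0,0), D=(7.00,0)
B = A + 1.00·(cos166°, sin166°) = (-0.9703, 0.2419)
|BD| = 7.9740
circle(B,8.00) ∩ circle(D,8.00): a=3.9870, h=6.9357
  candidates: C₊=(3.2253,7.0535) cross=55.305; C₋=(2.8044,-6.8115) cross=-55.305
  mode + wants cross > 0 → take C=(3.2253,7.0535) (cross=55.305)
ex = (C−B)/|BC| = (0.5244,0.8514); ey = (-0.8514,0.5244)
P = B + 1.16·ex + 3.03·ey = (-2.9418,2.8187)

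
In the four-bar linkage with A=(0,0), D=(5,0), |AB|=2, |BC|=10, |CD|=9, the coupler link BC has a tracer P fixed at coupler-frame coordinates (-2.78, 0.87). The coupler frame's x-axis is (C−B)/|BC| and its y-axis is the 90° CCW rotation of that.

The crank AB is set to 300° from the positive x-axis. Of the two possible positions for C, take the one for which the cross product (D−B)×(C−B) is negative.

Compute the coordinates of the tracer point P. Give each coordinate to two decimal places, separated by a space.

A=(0,0), D=(5.00,0)
B = A + 2.00·(cos300°, sin300°) = (1.0000, -1.7321)
|BD| = 4.3589
circle(B,10.00) ∩ circle(D,9.00): a=4.3589, h=9.0000
  candidates: C₊=(1.4238,8.2590) cross=39.230; C₋=(8.5762,-8.2590) cross=-39.230
  mode - wants cross < 0 → take C=(8.5762,-8.2590) (cross=-39.230)
ex = (C−B)/|BC| = (0.7576,-0.6527); ey = (0.6527,0.7576)
P = B + -2.78·ex + 0.87·ey = (-0.5384,0.7416)

-0.54 0.74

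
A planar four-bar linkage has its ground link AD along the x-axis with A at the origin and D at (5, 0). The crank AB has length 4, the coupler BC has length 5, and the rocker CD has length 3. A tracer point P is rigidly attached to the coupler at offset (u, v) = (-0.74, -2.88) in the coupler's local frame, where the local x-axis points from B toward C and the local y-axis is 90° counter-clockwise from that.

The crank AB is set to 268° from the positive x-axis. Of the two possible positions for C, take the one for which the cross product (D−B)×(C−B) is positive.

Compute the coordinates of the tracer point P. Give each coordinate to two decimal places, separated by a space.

A=(0,0), D=(5.00,0)
B = A + 4.00·(cos268°, sin268°) = (-0.1396, -3.9976)
|BD| = 6.5112
circle(B,5.00) ∩ circle(D,3.00): a=4.4843, h=2.2117
  candidates: C₊=(2.0422,0.5013) cross=14.401; C₋=(4.7579,-2.9902) cross=-14.401
  mode + wants cross > 0 → take C=(2.0422,0.5013) (cross=14.401)
ex = (C−B)/|BC| = (0.4364,0.8998); ey = (-0.8998,0.4364)
P = B + -0.74·ex + -2.88·ey = (2.1288,-5.9201)

2.13 -5.92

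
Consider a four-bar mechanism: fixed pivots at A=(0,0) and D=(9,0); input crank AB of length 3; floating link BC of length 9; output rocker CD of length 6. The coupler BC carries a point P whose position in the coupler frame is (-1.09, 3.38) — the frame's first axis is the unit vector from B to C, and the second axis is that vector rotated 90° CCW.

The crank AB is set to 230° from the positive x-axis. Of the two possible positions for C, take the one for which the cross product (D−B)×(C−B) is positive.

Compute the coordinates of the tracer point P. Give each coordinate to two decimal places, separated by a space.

-5.07 -0.64

A=(0,0), D=(9.00,0)
B = A + 3.00·(cos230°, sin230°) = (-1.9284, -2.2981)
|BD| = 11.1674
circle(B,9.00) ∩ circle(D,6.00): a=7.5985, h=4.8232
  candidates: C₊=(4.5149,3.9855) cross=53.862; C₋=(6.5000,-5.4544) cross=-53.862
  mode + wants cross > 0 → take C=(4.5149,3.9855) (cross=53.862)
ex = (C−B)/|BC| = (0.7159,0.6982); ey = (-0.6982,0.7159)
P = B + -1.09·ex + 3.38·ey = (-5.0686,-0.6393)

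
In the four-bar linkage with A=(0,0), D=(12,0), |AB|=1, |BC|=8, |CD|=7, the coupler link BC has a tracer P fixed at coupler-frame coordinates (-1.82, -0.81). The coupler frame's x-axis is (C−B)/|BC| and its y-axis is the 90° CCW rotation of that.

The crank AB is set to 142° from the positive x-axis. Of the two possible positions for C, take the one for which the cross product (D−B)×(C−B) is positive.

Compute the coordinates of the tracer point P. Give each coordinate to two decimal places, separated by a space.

-2.06 -0.92

A=(0,0), D=(12.00,0)
B = A + 1.00·(cos142°, sin142°) = (-0.7880, 0.6157)
|BD| = 12.8028
circle(B,8.00) ∩ circle(D,7.00): a=6.9872, h=3.8960
  candidates: C₊=(6.3785,4.1711) cross=49.880; C₋=(6.0038,-3.6118) cross=-49.880
  mode + wants cross > 0 → take C=(6.3785,4.1711) (cross=49.880)
ex = (C−B)/|BC| = (0.8958,0.4444); ey = (-0.4444,0.8958)
P = B + -1.82·ex + -0.81·ey = (-2.0584,-0.9188)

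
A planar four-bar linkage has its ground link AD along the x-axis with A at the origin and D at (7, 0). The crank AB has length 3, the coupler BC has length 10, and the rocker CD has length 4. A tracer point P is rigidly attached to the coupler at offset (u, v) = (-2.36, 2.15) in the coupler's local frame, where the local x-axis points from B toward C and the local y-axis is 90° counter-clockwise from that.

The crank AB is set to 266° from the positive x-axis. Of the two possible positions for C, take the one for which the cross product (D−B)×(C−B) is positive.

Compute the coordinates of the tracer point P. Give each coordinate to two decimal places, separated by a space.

A=(0,0), D=(7.00,0)
B = A + 3.00·(cos266°, sin266°) = (-0.2093, -2.9927)
|BD| = 7.8058
circle(B,10.00) ∩ circle(D,4.00): a=9.2835, h=3.7170
  candidates: C₊=(6.9398,3.9995) cross=29.014; C₋=(9.7899,-2.8664) cross=-29.014
  mode + wants cross > 0 → take C=(6.9398,3.9995) (cross=29.014)
ex = (C−B)/|BC| = (0.7149,0.6992); ey = (-0.6992,0.7149)
P = B + -2.36·ex + 2.15·ey = (-3.3998,-3.1058)

-3.40 -3.11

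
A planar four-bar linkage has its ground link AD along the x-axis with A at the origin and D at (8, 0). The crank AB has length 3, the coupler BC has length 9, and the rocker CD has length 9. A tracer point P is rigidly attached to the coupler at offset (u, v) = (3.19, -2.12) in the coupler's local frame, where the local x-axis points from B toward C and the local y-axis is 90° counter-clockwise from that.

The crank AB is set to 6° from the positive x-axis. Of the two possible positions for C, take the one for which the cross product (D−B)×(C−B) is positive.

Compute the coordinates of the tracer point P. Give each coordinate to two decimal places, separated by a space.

A=(0,0), D=(8.00,0)
B = A + 3.00·(cos6°, sin6°) = (2.9836, 0.3136)
|BD| = 5.0262
circle(B,9.00) ∩ circle(D,9.00): a=2.5131, h=8.6420
  candidates: C₊=(6.0310,8.7820) cross=43.437; C₋=(4.9526,-8.4684) cross=-43.437
  mode + wants cross > 0 → take C=(6.0310,8.7820) (cross=43.437)
ex = (C−B)/|BC| = (0.3386,0.9409); ey = (-0.9409,0.3386)
P = B + 3.19·ex + -2.12·ey = (6.0585,2.5973)

6.06 2.60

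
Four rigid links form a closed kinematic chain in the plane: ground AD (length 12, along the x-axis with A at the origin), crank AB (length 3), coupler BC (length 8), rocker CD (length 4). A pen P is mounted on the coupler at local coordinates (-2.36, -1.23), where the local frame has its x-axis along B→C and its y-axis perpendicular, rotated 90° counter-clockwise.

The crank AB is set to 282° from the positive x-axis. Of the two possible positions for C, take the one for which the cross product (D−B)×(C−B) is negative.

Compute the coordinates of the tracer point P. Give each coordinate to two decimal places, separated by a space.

-1.59 -4.41

A=(0,0), D=(12.00,0)
B = A + 3.00·(cos282°, sin282°) = (0.6237, -2.9344)
|BD| = 11.7486
circle(B,8.00) ∩ circle(D,4.00): a=7.9171, h=1.1487
  candidates: C₊=(8.0030,0.1553) cross=13.495; C₋=(8.5768,-2.0692) cross=-13.495
  mode - wants cross < 0 → take C=(8.5768,-2.0692) (cross=-13.495)
ex = (C−B)/|BC| = (0.9941,0.1081); ey = (-0.1081,0.9941)
P = B + -2.36·ex + -1.23·ey = (-1.5894,-4.4125)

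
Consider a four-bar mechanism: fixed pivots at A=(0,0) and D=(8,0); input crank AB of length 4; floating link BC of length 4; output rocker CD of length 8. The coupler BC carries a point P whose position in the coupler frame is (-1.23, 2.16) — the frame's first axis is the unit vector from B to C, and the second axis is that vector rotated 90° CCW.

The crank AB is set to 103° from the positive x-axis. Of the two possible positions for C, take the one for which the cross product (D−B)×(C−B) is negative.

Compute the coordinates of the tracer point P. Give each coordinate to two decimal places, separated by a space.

A=(0,0), D=(8.00,0)
B = A + 4.00·(cos103°, sin103°) = (-0.8998, 3.8975)
|BD| = 9.7158
circle(B,4.00) ∩ circle(D,8.00): a=2.3877, h=3.2092
  candidates: C₊=(2.5747,5.8793) cross=31.180; C₋=(-0.0000,-0.0000) cross=-31.180
  mode - wants cross < 0 → take C=(-0.0000,-0.0000) (cross=-31.180)
ex = (C−B)/|BC| = (0.2250,-0.9744); ey = (0.9744,0.2250)
P = B + -1.23·ex + 2.16·ey = (0.9281,5.5818)

0.93 5.58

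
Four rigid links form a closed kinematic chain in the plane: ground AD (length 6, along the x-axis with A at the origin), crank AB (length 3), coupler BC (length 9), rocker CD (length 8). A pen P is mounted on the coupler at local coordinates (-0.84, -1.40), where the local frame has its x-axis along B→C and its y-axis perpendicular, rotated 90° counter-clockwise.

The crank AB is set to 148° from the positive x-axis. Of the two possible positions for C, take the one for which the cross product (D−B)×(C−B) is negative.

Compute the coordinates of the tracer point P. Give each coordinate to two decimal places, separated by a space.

A=(0,0), D=(6.00,0)
B = A + 3.00·(cos148°, sin148°) = (-2.5441, 1.5898)
|BD| = 8.6908
circle(B,9.00) ∩ circle(D,8.00): a=5.3234, h=7.2568
  candidates: C₊=(4.0169,7.7503) cross=63.067; C₋=(1.3620,-6.5184) cross=-63.067
  mode - wants cross < 0 → take C=(1.3620,-6.5184) (cross=-63.067)
ex = (C−B)/|BC| = (0.4340,-0.9009); ey = (0.9009,0.4340)
P = B + -0.84·ex + -1.40·ey = (-4.1700,1.7389)

-4.17 1.74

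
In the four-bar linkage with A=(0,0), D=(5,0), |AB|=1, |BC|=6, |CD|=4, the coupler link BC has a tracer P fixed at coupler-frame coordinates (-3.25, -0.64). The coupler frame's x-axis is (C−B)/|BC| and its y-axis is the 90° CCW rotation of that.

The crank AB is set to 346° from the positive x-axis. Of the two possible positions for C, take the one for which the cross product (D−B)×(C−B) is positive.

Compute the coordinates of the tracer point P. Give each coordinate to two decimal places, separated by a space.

A=(0,0), D=(5.00,0)
B = A + 1.00·(cos346°, sin346°) = (0.9703, -0.2419)
|BD| = 4.0370
circle(B,6.00) ∩ circle(D,4.00): a=4.4956, h=3.9736
  candidates: C₊=(5.2197,3.9940) cross=16.041; C₋=(5.6959,-3.9390) cross=-16.041
  mode + wants cross > 0 → take C=(5.2197,3.9940) (cross=16.041)
ex = (C−B)/|BC| = (0.7082,0.7060); ey = (-0.7060,0.7082)
P = B + -3.25·ex + -0.64·ey = (-0.8796,-2.9896)

-0.88 -2.99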